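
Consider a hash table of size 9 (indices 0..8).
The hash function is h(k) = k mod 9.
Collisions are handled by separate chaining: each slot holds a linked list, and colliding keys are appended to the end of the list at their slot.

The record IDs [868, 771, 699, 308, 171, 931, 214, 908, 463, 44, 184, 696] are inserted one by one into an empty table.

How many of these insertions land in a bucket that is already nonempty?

868 → bucket 4
771 → bucket 6
699 → bucket 6 (collision)
308 → bucket 2
171 → bucket 0
931 → bucket 4 (collision)
214 → bucket 7
908 → bucket 8
463 → bucket 4 (collision)
44 → bucket 8 (collision)
184 → bucket 4 (collision)
696 → bucket 3
Final buckets:
0: 171
1: .
2: 308
3: 696
4: 868 -> 931 -> 463 -> 184
5: .
6: 771 -> 699
7: 214
8: 908 -> 44

5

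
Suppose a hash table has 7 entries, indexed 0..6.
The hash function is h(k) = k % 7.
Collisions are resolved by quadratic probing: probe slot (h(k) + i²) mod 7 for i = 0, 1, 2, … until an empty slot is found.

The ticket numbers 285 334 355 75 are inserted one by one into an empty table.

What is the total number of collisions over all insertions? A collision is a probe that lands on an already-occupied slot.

Insert 285: h=5, slot 5 empty → index 5.
Insert 334: h=5, slot 5 occupied → index 6.
Insert 355: h=5, slots 5,6 occupied → index 2.
Insert 75: h=5, slots 5,6,2 occupied → index 0.
Table: [75, ∅, 355, ∅, ∅, 285, 334]

6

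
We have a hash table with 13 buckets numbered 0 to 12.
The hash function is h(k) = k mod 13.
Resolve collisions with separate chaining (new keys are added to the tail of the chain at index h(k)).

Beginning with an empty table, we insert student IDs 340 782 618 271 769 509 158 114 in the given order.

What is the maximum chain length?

340 -> bucket 2
782 -> bucket 2 (collision)
618 -> bucket 7
271 -> bucket 11
769 -> bucket 2 (collision)
509 -> bucket 2 (collision)
158 -> bucket 2 (collision)
114 -> bucket 10
Final buckets:
0: .
1: .
2: 340 -> 782 -> 769 -> 509 -> 158
3: .
4: .
5: .
6: .
7: 618
8: .
9: .
10: 114
11: 271
12: .

5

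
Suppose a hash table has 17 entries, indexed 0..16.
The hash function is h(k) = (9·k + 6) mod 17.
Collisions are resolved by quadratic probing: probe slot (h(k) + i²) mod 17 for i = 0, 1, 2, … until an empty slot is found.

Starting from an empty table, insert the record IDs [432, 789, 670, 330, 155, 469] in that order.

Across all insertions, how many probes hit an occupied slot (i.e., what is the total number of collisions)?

432: h=1 -> slot 1
789: h=1, probe 1,2 -> slot 2
670: h=1, probe 1,2,5 -> slot 5
330: h=1, probe 1,2,5,10 -> slot 10
155: h=7 -> slot 7
469: h=11 -> slot 11
Table: [∅, 432, 789, ∅, ∅, 670, ∅, 155, ∅, ∅, 330, 469, ∅, ∅, ∅, ∅, ∅]

6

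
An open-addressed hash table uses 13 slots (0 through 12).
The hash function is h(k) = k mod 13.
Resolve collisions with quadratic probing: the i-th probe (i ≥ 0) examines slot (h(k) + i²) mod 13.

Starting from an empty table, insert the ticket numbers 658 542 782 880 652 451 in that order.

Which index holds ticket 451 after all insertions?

0

658 hashes to 8; slot 8 is free → place at 8.
542 hashes to 9; slot 9 is free → place at 9.
782 hashes to 2; slot 2 is free → place at 2.
880 hashes to 9; 9 taken → place at 10.
652 hashes to 2; 2 taken → place at 3.
451 hashes to 9; 9,10 taken → place at 0.
Table: [451, ∅, 782, 652, ∅, ∅, ∅, ∅, 658, 542, 880, ∅, ∅]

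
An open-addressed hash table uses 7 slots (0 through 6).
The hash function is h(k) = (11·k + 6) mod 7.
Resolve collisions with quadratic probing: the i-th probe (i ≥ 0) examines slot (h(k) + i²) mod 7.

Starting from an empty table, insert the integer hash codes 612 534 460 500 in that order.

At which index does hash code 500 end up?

612: h=4 => slot 4
534: h=0 => slot 0
460: h=5 => slot 5
500: h=4, probe 4,5,1 => slot 1
Table: [534, 500, _, _, 612, 460, _]

1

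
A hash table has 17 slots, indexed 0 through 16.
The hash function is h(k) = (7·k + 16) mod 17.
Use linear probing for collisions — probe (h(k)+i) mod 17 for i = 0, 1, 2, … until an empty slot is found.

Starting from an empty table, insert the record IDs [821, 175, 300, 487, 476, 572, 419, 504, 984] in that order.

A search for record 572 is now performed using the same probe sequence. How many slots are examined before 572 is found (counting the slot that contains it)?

Insert 821: h=0, slot 0 empty → index 0.
Insert 175: h=0, slot 0 occupied → index 1.
Insert 300: h=8, slot 8 empty → index 8.
Insert 487: h=8, slot 8 occupied → index 9.
Insert 476: h=16, slot 16 empty → index 16.
Insert 572: h=8, slots 8,9 occupied → index 10.
Insert 419: h=8, slots 8,9,10 occupied → index 11.
Insert 504: h=8, slots 8,9,10,11 occupied → index 12.
Insert 984: h=2, slot 2 empty → index 2.
Table: [821, 175, 984, -, -, -, -, -, 300, 487, 572, 419, 504, -, -, -, 476]
Lookup 572: h=8, probe 8,9,10 → found at 10.

3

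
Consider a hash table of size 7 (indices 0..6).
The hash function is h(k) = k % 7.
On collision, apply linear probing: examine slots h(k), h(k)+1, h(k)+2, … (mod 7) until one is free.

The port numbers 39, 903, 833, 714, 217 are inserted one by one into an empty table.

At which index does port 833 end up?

1

39: h=4 => slot 4
903: h=0 => slot 0
833: h=0, probe 0,1 => slot 1
714: h=0, probe 0,1,2 => slot 2
217: h=0, probe 0,1,2,3 => slot 3
Table: [903, 833, 714, 217, 39, _, _]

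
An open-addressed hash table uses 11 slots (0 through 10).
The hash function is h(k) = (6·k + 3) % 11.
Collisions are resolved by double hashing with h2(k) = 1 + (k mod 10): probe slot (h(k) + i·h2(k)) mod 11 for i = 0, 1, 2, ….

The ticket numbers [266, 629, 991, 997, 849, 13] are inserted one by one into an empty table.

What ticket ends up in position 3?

629

266: h=4 -> slot 4
629: h=4, h2=10, probe 4,3 -> slot 3
991: h=9 -> slot 9
997: h=1 -> slot 1
849: h=4, h2=10, probe 4,3,2 -> slot 2
13: h=4, h2=4, probe 4,8 -> slot 8
Table: [—, 997, 849, 629, 266, —, —, —, 13, 991, —]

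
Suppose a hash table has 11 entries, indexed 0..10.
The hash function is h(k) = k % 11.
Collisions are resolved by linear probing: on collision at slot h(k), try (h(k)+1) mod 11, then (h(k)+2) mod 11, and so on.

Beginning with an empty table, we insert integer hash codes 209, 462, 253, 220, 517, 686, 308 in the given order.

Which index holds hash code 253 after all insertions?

2

209 hashes to 0; slot 0 is free → place at 0.
462 hashes to 0; 0 taken → place at 1.
253 hashes to 0; 0,1 taken → place at 2.
220 hashes to 0; 0,1,2 taken → place at 3.
517 hashes to 0; 0,1,2,3 taken → place at 4.
686 hashes to 4; 4 taken → place at 5.
308 hashes to 0; 0,1,2,3,4,5 taken → place at 6.
Table: [209, 462, 253, 220, 517, 686, 308, _, _, _, _]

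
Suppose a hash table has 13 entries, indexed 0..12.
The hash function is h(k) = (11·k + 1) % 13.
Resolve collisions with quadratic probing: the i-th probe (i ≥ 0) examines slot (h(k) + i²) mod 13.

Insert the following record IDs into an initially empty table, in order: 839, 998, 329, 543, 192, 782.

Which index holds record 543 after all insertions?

839: h=0 -> slot 0
998: h=7 -> slot 7
329: h=6 -> slot 6
543: h=7, probe 7,8 -> slot 8
192: h=7, probe 7,8,11 -> slot 11
782: h=10 -> slot 10
Table: [839, ., ., ., ., ., 329, 998, 543, ., 782, 192, .]

8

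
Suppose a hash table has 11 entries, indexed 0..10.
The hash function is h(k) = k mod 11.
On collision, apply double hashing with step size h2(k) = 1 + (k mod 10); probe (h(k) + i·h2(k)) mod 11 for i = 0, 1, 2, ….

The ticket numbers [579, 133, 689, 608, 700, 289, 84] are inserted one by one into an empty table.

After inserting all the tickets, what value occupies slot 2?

289

579 hashes to 7; slot 7 is free -> place at 7.
133 hashes to 1; slot 1 is free -> place at 1.
689 hashes to 7, h2=10; 7 taken -> place at 6.
608 hashes to 3; slot 3 is free -> place at 3.
700 hashes to 7, h2=1; 7 taken -> place at 8.
289 hashes to 3, h2=10; 3 taken -> place at 2.
84 hashes to 7, h2=5; 7,1,6 taken -> place at 0.
Table: [84, 133, 289, 608, _, _, 689, 579, 700, _, _]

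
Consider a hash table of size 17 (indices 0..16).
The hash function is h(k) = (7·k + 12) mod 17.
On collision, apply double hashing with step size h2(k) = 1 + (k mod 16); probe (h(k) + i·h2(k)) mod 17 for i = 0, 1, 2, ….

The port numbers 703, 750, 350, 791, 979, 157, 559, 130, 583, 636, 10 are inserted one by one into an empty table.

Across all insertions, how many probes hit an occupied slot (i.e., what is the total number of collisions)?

703: h=3 → slot 3
750: h=9 → slot 9
350: h=14 → slot 14
791: h=7 → slot 7
979: h=14, h2=4, probe 14,1 → slot 1
157: h=6 → slot 6
559: h=15 → slot 15
130: h=4 → slot 4
583: h=13 → slot 13
636: h=10 → slot 10
10: h=14, h2=11, probe 14,8 → slot 8
Table: [_, 979, _, 703, 130, _, 157, 791, 10, 750, 636, _, _, 583, 350, 559, _]

2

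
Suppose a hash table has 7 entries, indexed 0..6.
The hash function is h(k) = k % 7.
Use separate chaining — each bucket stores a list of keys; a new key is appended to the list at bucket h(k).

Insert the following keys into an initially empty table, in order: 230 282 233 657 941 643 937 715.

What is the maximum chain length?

Insert 230: h=6, bucket 6 empty -> new chain.
Insert 282: h=2, bucket 2 empty -> new chain.
Insert 233: h=2, bucket 2 nonempty -> append to chain.
Insert 657: h=6, bucket 6 nonempty -> append to chain.
Insert 941: h=3, bucket 3 empty -> new chain.
Insert 643: h=6, bucket 6 nonempty -> append to chain.
Insert 937: h=6, bucket 6 nonempty -> append to chain.
Insert 715: h=1, bucket 1 empty -> new chain.
Final buckets:
0: ∅
1: 715
2: 282 -> 233
3: 941
4: ∅
5: ∅
6: 230 -> 657 -> 643 -> 937

4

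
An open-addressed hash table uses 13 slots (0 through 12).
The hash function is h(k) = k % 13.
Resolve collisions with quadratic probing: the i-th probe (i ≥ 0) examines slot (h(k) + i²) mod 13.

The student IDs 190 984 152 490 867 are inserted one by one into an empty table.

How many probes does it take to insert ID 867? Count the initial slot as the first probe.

4

190: h=8 -> slot 8
984: h=9 -> slot 9
152: h=9, probe 9,10 -> slot 10
490: h=9, probe 9,10,0 -> slot 0
867: h=9, probe 9,10,0,5 -> slot 5
Table: [490, _, _, _, _, 867, _, _, 190, 984, 152, _, _]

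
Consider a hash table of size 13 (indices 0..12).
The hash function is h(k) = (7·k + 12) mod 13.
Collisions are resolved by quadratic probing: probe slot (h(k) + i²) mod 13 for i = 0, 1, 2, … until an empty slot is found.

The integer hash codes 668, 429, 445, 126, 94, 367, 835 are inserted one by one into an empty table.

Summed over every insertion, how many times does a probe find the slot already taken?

668 hashes to 8; slot 8 is free -> place at 8.
429 hashes to 12; slot 12 is free -> place at 12.
445 hashes to 7; slot 7 is free -> place at 7.
126 hashes to 10; slot 10 is free -> place at 10.
94 hashes to 7; 7,8 taken -> place at 11.
367 hashes to 7; 7,8,11 taken -> place at 3.
835 hashes to 7; 7,8,11,3,10 taken -> place at 6.
Table: [-, -, -, 367, -, -, 835, 445, 668, -, 126, 94, 429]

10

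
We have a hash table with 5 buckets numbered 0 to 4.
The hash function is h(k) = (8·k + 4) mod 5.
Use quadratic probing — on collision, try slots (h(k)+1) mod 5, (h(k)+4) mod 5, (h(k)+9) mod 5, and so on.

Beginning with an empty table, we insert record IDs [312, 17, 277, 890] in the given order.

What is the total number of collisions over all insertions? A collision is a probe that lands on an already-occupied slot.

Insert 312: h=0, slot 0 empty → index 0.
Insert 17: h=0, slot 0 occupied → index 1.
Insert 277: h=0, slots 0,1 occupied → index 4.
Insert 890: h=4, slots 4,0 occupied → index 3.
Table: [312, 17, ., 890, 277]

5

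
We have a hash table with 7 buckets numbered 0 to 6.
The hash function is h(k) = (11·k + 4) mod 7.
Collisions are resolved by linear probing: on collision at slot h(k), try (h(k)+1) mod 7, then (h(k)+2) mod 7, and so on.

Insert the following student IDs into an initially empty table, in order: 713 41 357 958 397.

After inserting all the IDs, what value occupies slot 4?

713: h=0 -> slot 0
41: h=0, probe 0,1 -> slot 1
357: h=4 -> slot 4
958: h=0, probe 0,1,2 -> slot 2
397: h=3 -> slot 3
Table: [713, 41, 958, 397, 357, —, —]

357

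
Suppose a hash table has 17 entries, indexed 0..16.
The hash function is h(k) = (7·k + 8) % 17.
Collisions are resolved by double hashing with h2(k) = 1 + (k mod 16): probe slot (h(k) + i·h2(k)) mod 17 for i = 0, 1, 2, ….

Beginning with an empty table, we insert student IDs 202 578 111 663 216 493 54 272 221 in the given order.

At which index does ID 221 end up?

2

Insert 202: h=11, slot 11 empty → index 11.
Insert 578: h=8, slot 8 empty → index 8.
Insert 111: h=3, slot 3 empty → index 3.
Insert 663: h=8, h2=8, slot 8 occupied → index 16.
Insert 216: h=7, slot 7 empty → index 7.
Insert 493: h=8, h2=14, slot 8 occupied → index 5.
Insert 54: h=12, slot 12 empty → index 12.
Insert 272: h=8, h2=1, slot 8 occupied → index 9.
Insert 221: h=8, h2=14, slots 8,5 occupied → index 2.
Table: [—, —, 221, 111, —, 493, —, 216, 578, 272, —, 202, 54, —, —, —, 663]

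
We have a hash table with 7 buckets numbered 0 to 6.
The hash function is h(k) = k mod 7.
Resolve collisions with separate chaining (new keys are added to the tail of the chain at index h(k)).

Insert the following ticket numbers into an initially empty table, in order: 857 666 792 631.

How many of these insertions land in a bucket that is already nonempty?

2

Insert 857: h=3, bucket 3 empty → new chain.
Insert 666: h=1, bucket 1 empty → new chain.
Insert 792: h=1, bucket 1 nonempty → append to chain.
Insert 631: h=1, bucket 1 nonempty → append to chain.
Final buckets:
0: —
1: 666 -> 792 -> 631
2: —
3: 857
4: —
5: —
6: —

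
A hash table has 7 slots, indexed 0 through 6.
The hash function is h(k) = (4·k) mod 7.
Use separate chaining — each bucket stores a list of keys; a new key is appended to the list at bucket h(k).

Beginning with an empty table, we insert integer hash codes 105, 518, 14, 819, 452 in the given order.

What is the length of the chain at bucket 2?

1

105 -> bucket 0
518 -> bucket 0 (collision)
14 -> bucket 0 (collision)
819 -> bucket 0 (collision)
452 -> bucket 2
Final buckets:
0: 105 -> 518 -> 14 -> 819
1: -
2: 452
3: -
4: -
5: -
6: -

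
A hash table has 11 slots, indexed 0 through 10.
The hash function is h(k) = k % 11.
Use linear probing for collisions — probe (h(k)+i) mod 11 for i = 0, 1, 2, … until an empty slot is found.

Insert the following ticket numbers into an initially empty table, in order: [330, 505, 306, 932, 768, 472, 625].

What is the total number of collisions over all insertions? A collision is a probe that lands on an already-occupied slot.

11

Insert 330: h=0, slot 0 empty -> index 0.
Insert 505: h=10, slot 10 empty -> index 10.
Insert 306: h=9, slot 9 empty -> index 9.
Insert 932: h=8, slot 8 empty -> index 8.
Insert 768: h=9, slots 9,10,0 occupied -> index 1.
Insert 472: h=10, slots 10,0,1 occupied -> index 2.
Insert 625: h=9, slots 9,10,0,1,2 occupied -> index 3.
Table: [330, 768, 472, 625, —, —, —, —, 932, 306, 505]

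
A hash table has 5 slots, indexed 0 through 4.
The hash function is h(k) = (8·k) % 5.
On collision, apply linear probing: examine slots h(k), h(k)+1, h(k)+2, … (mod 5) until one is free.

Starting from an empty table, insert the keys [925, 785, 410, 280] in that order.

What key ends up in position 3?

Insert 925: h=0, slot 0 empty -> index 0.
Insert 785: h=0, slot 0 occupied -> index 1.
Insert 410: h=0, slots 0,1 occupied -> index 2.
Insert 280: h=0, slots 0,1,2 occupied -> index 3.
Table: [925, 785, 410, 280, —]

280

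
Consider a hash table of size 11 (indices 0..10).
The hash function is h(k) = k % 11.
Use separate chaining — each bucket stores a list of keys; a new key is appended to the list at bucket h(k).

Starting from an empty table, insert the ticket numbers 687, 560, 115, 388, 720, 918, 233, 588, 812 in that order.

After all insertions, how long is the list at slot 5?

5

Insert 687: h=5, bucket 5 empty → new chain.
Insert 560: h=10, bucket 10 empty → new chain.
Insert 115: h=5, bucket 5 nonempty → append to chain.
Insert 388: h=3, bucket 3 empty → new chain.
Insert 720: h=5, bucket 5 nonempty → append to chain.
Insert 918: h=5, bucket 5 nonempty → append to chain.
Insert 233: h=2, bucket 2 empty → new chain.
Insert 588: h=5, bucket 5 nonempty → append to chain.
Insert 812: h=9, bucket 9 empty → new chain.
Final buckets:
0: —
1: —
2: 233
3: 388
4: —
5: 687 -> 115 -> 720 -> 918 -> 588
6: —
7: —
8: —
9: 812
10: 560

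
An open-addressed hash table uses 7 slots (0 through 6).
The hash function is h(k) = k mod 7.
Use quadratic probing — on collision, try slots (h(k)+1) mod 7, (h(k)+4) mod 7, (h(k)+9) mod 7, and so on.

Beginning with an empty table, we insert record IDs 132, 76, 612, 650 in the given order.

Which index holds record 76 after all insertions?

132 hashes to 6; slot 6 is free => place at 6.
76 hashes to 6; 6 taken => place at 0.
612 hashes to 3; slot 3 is free => place at 3.
650 hashes to 6; 6,0,3 taken => place at 1.
Table: [76, 650, —, 612, —, —, 132]

0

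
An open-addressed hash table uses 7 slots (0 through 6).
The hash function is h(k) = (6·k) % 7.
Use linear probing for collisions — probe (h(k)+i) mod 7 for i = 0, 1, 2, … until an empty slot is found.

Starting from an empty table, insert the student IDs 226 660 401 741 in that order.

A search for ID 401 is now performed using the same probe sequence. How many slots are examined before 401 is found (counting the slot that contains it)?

3

226: h=5 -> slot 5
660: h=5, probe 5,6 -> slot 6
401: h=5, probe 5,6,0 -> slot 0
741: h=1 -> slot 1
Table: [401, 741, ∅, ∅, ∅, 226, 660]
Lookup 401: h=5, probe 5,6,0 → found at 0.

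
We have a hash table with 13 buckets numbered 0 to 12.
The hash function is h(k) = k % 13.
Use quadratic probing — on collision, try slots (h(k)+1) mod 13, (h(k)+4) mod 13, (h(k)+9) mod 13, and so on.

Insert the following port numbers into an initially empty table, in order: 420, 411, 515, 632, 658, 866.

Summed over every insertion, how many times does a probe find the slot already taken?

12

Insert 420: h=4, slot 4 empty → index 4.
Insert 411: h=8, slot 8 empty → index 8.
Insert 515: h=8, slot 8 occupied → index 9.
Insert 632: h=8, slots 8,9 occupied → index 12.
Insert 658: h=8, slots 8,9,12,4 occupied → index 11.
Insert 866: h=8, slots 8,9,12,4,11 occupied → index 7.
Table: [_, _, _, _, 420, _, _, 866, 411, 515, _, 658, 632]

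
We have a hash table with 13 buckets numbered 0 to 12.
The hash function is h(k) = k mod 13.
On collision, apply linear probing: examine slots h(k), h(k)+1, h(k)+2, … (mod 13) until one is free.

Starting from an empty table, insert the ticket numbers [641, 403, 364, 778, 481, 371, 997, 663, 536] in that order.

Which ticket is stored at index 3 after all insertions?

641: h=4 → slot 4
403: h=0 → slot 0
364: h=0, probe 0,1 → slot 1
778: h=11 → slot 11
481: h=0, probe 0,1,2 → slot 2
371: h=7 → slot 7
997: h=9 → slot 9
663: h=0, probe 0,1,2,3 → slot 3
536: h=3, probe 3,4,5 → slot 5
Table: [403, 364, 481, 663, 641, 536, ., 371, ., 997, ., 778, .]

663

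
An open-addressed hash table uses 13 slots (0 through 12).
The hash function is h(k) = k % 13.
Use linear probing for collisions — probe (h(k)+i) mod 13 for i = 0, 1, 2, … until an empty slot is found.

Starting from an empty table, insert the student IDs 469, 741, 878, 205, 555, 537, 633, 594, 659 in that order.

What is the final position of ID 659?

469 hashes to 1; slot 1 is free => place at 1.
741 hashes to 0; slot 0 is free => place at 0.
878 hashes to 7; slot 7 is free => place at 7.
205 hashes to 10; slot 10 is free => place at 10.
555 hashes to 9; slot 9 is free => place at 9.
537 hashes to 4; slot 4 is free => place at 4.
633 hashes to 9; 9,10 taken => place at 11.
594 hashes to 9; 9,10,11 taken => place at 12.
659 hashes to 9; 9,10,11,12,0,1 taken => place at 2.
Table: [741, 469, 659, ., 537, ., ., 878, ., 555, 205, 633, 594]

2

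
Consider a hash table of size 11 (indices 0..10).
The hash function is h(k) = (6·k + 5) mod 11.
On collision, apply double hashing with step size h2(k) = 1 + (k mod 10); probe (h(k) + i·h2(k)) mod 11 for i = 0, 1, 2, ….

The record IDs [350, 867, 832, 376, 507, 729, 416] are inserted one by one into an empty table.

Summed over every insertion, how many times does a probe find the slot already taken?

350 hashes to 4; slot 4 is free => place at 4.
867 hashes to 4, h2=8; 4 taken => place at 1.
832 hashes to 3; slot 3 is free => place at 3.
376 hashes to 6; slot 6 is free => place at 6.
507 hashes to 0; slot 0 is free => place at 0.
729 hashes to 1, h2=10; 1,0 taken => place at 10.
416 hashes to 4, h2=7; 4,0 taken => place at 7.
Table: [507, 867, ∅, 832, 350, ∅, 376, 416, ∅, ∅, 729]

5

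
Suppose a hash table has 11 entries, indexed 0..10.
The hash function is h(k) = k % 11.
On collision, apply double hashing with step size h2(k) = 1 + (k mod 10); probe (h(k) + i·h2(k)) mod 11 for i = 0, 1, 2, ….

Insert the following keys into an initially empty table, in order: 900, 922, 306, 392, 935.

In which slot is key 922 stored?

Insert 900: h=9, slot 9 empty → index 9.
Insert 922: h=9, h2=3, slot 9 occupied → index 1.
Insert 306: h=9, h2=7, slot 9 occupied → index 5.
Insert 392: h=7, slot 7 empty → index 7.
Insert 935: h=0, slot 0 empty → index 0.
Table: [935, 922, —, —, —, 306, —, 392, —, 900, —]

1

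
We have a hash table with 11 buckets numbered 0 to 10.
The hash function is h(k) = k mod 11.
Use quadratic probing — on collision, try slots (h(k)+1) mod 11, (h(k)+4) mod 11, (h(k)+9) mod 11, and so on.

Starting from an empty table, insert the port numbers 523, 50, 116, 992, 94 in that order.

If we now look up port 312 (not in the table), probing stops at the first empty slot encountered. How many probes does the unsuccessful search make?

Insert 523: h=6, slot 6 empty => index 6.
Insert 50: h=6, slot 6 occupied => index 7.
Insert 116: h=6, slots 6,7 occupied => index 10.
Insert 992: h=2, slot 2 empty => index 2.
Insert 94: h=6, slots 6,7,10 occupied => index 4.
Table: [_, _, 992, _, 94, _, 523, 50, _, _, 116]
Lookup 312: h=4, probe 4,5 → slot 5 empty, not found.

2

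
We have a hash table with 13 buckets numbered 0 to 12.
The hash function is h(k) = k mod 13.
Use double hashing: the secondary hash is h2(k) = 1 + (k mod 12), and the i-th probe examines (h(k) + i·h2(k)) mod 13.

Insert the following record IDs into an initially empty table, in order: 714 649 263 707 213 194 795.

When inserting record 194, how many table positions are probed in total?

4

714 hashes to 12; slot 12 is free → place at 12.
649 hashes to 12, h2=2; 12 taken → place at 1.
263 hashes to 3; slot 3 is free → place at 3.
707 hashes to 5; slot 5 is free → place at 5.
213 hashes to 5, h2=10; 5 taken → place at 2.
194 hashes to 12, h2=3; 12,2,5 taken → place at 8.
795 hashes to 2, h2=4; 2 taken → place at 6.
Table: [-, 649, 213, 263, -, 707, 795, -, 194, -, -, -, 714]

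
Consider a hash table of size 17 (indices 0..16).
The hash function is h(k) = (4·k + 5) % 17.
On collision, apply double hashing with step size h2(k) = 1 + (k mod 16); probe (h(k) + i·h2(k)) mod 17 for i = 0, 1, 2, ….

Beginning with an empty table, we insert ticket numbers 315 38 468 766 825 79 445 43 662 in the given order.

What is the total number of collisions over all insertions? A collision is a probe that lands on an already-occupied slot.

4

315: h=7 -> slot 7
38: h=4 -> slot 4
468: h=7, h2=5, probe 7,12 -> slot 12
766: h=9 -> slot 9
825: h=7, h2=10, probe 7,0 -> slot 0
79: h=15 -> slot 15
445: h=0, h2=14, probe 0,14 -> slot 14
43: h=7, h2=12, probe 7,2 -> slot 2
662: h=1 -> slot 1
Table: [825, 662, 43, ∅, 38, ∅, ∅, 315, ∅, 766, ∅, ∅, 468, ∅, 445, 79, ∅]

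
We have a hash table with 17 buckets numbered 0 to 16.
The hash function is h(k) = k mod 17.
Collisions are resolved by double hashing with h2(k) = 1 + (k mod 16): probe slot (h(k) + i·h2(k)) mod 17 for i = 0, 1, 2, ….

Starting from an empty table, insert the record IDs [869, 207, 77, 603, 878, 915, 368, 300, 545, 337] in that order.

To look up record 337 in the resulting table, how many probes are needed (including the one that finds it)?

2

869 hashes to 2; slot 2 is free => place at 2.
207 hashes to 3; slot 3 is free => place at 3.
77 hashes to 9; slot 9 is free => place at 9.
603 hashes to 8; slot 8 is free => place at 8.
878 hashes to 11; slot 11 is free => place at 11.
915 hashes to 14; slot 14 is free => place at 14.
368 hashes to 11, h2=1; 11 taken => place at 12.
300 hashes to 11, h2=13; 11 taken => place at 7.
545 hashes to 1; slot 1 is free => place at 1.
337 hashes to 14, h2=2; 14 taken => place at 16.
Table: [∅, 545, 869, 207, ∅, ∅, ∅, 300, 603, 77, ∅, 878, 368, ∅, 915, ∅, 337]
Lookup 337: h=14, h2=2, probe 14,16 → found at 16.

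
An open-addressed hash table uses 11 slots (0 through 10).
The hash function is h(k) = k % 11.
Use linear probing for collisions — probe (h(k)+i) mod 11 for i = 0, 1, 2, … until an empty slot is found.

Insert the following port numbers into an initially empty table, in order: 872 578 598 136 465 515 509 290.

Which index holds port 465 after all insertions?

Insert 872: h=3, slot 3 empty → index 3.
Insert 578: h=6, slot 6 empty → index 6.
Insert 598: h=4, slot 4 empty → index 4.
Insert 136: h=4, slot 4 occupied → index 5.
Insert 465: h=3, slots 3,4,5,6 occupied → index 7.
Insert 515: h=9, slot 9 empty → index 9.
Insert 509: h=3, slots 3,4,5,6,7 occupied → index 8.
Insert 290: h=4, slots 4,5,6,7,8,9 occupied → index 10.
Table: [., ., ., 872, 598, 136, 578, 465, 509, 515, 290]

7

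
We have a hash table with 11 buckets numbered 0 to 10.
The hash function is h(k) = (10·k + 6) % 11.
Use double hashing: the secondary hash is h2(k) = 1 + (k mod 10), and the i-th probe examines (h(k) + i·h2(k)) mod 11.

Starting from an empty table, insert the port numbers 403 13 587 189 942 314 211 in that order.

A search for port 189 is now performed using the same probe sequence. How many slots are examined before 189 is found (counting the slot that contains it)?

403: h=10 → slot 10
13: h=4 → slot 4
587: h=2 → slot 2
189: h=4, h2=10, probe 4,3 → slot 3
942: h=10, h2=3, probe 10,2,5 → slot 5
314: h=0 → slot 0
211: h=4, h2=2, probe 4,6 → slot 6
Table: [314, —, 587, 189, 13, 942, 211, —, —, —, 403]
Lookup 189: h=4, h2=10, probe 4,3 → found at 3.

2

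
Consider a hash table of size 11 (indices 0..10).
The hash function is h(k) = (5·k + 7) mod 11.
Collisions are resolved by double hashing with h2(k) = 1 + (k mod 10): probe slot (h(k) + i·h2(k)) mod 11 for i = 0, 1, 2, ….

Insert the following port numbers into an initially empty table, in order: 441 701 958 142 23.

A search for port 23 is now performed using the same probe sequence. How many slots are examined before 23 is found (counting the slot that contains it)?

441 hashes to 1; slot 1 is free -> place at 1.
701 hashes to 3; slot 3 is free -> place at 3.
958 hashes to 1, h2=9; 1 taken -> place at 10.
142 hashes to 2; slot 2 is free -> place at 2.
23 hashes to 1, h2=4; 1 taken -> place at 5.
Table: [—, 441, 142, 701, —, 23, —, —, —, —, 958]
Lookup 23: h=1, h2=4, probe 1,5 → found at 5.

2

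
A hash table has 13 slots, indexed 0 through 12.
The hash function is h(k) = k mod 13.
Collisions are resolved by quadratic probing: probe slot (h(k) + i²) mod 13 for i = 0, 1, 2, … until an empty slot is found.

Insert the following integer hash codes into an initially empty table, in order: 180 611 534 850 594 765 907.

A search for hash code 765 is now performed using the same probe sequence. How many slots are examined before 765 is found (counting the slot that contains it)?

Insert 180: h=11, slot 11 empty → index 11.
Insert 611: h=0, slot 0 empty → index 0.
Insert 534: h=1, slot 1 empty → index 1.
Insert 850: h=5, slot 5 empty → index 5.
Insert 594: h=9, slot 9 empty → index 9.
Insert 765: h=11, slot 11 occupied → index 12.
Insert 907: h=10, slot 10 empty → index 10.
Table: [611, 534, -, -, -, 850, -, -, -, 594, 907, 180, 765]
Lookup 765: h=11, probe 11,12 → found at 12.

2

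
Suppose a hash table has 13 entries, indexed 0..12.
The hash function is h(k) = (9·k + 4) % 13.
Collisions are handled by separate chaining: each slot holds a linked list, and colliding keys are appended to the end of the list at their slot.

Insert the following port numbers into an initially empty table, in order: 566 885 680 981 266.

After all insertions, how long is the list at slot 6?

2

566 -> bucket 2
885 -> bucket 0
680 -> bucket 1
981 -> bucket 6
266 -> bucket 6 (collision)
Final buckets:
0: 885
1: 680
2: 566
3: ∅
4: ∅
5: ∅
6: 981 -> 266
7: ∅
8: ∅
9: ∅
10: ∅
11: ∅
12: ∅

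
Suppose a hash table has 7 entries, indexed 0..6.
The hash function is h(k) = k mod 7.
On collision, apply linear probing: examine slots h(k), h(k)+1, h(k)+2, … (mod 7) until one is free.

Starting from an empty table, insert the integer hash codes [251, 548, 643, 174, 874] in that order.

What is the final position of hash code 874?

Insert 251: h=6, slot 6 empty → index 6.
Insert 548: h=2, slot 2 empty → index 2.
Insert 643: h=6, slot 6 occupied → index 0.
Insert 174: h=6, slots 6,0 occupied → index 1.
Insert 874: h=6, slots 6,0,1,2 occupied → index 3.
Table: [643, 174, 548, 874, —, —, 251]

3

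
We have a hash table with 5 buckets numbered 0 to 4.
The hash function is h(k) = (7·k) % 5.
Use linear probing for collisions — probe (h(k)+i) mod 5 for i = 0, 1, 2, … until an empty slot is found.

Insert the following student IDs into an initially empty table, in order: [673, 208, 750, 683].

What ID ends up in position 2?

208

Insert 673: h=1, slot 1 empty -> index 1.
Insert 208: h=1, slot 1 occupied -> index 2.
Insert 750: h=0, slot 0 empty -> index 0.
Insert 683: h=1, slots 1,2 occupied -> index 3.
Table: [750, 673, 208, 683, -]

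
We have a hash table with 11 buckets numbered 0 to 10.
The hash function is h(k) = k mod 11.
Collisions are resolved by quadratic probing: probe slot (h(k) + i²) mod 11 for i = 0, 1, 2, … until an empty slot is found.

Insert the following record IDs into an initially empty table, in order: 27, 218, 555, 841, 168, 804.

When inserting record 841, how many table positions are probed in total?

27 hashes to 5; slot 5 is free => place at 5.
218 hashes to 9; slot 9 is free => place at 9.
555 hashes to 5; 5 taken => place at 6.
841 hashes to 5; 5,6,9 taken => place at 3.
168 hashes to 3; 3 taken => place at 4.
804 hashes to 1; slot 1 is free => place at 1.
Table: [_, 804, _, 841, 168, 27, 555, _, _, 218, _]

4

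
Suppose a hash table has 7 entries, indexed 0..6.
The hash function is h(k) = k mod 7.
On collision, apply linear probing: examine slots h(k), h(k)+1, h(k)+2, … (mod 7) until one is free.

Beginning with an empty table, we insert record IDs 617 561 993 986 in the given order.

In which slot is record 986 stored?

617: h=1 → slot 1
561: h=1, probe 1,2 → slot 2
993: h=6 → slot 6
986: h=6, probe 6,0 → slot 0
Table: [986, 617, 561, ., ., ., 993]

0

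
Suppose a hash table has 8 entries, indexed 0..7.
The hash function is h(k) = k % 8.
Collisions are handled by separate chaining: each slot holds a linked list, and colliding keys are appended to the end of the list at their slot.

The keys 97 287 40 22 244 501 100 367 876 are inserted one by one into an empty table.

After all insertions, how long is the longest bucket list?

Insert 97: h=1, bucket 1 empty → new chain.
Insert 287: h=7, bucket 7 empty → new chain.
Insert 40: h=0, bucket 0 empty → new chain.
Insert 22: h=6, bucket 6 empty → new chain.
Insert 244: h=4, bucket 4 empty → new chain.
Insert 501: h=5, bucket 5 empty → new chain.
Insert 100: h=4, bucket 4 nonempty → append to chain.
Insert 367: h=7, bucket 7 nonempty → append to chain.
Insert 876: h=4, bucket 4 nonempty → append to chain.
Final buckets:
0: 40
1: 97
2: .
3: .
4: 244 -> 100 -> 876
5: 501
6: 22
7: 287 -> 367

3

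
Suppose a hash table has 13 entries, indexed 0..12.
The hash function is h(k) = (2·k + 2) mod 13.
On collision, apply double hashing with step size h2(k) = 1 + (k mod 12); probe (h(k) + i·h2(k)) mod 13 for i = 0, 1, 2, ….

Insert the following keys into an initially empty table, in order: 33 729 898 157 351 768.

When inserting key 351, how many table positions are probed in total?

33: h=3 -> slot 3
729: h=4 -> slot 4
898: h=4, h2=11, probe 4,2 -> slot 2
157: h=4, h2=2, probe 4,6 -> slot 6
351: h=2, h2=4, probe 2,6,10 -> slot 10
768: h=4, h2=1, probe 4,5 -> slot 5
Table: [-, -, 898, 33, 729, 768, 157, -, -, -, 351, -, -]

3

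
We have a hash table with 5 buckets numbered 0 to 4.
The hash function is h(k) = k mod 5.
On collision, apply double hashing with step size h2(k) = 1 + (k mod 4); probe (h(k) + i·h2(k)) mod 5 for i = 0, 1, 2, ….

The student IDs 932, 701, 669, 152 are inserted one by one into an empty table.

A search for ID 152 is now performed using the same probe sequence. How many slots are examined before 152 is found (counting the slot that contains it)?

Insert 932: h=2, slot 2 empty => index 2.
Insert 701: h=1, slot 1 empty => index 1.
Insert 669: h=4, slot 4 empty => index 4.
Insert 152: h=2, h2=1, slot 2 occupied => index 3.
Table: [-, 701, 932, 152, 669]
Lookup 152: h=2, h2=1, probe 2,3 → found at 3.

2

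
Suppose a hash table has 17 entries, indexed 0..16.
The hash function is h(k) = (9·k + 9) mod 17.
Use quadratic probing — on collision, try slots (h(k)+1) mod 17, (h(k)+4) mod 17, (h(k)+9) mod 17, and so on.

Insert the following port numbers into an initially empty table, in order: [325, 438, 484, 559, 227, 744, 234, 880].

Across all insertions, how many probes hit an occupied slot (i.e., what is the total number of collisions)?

9

325 hashes to 10; slot 10 is free => place at 10.
438 hashes to 7; slot 7 is free => place at 7.
484 hashes to 13; slot 13 is free => place at 13.
559 hashes to 8; slot 8 is free => place at 8.
227 hashes to 12; slot 12 is free => place at 12.
744 hashes to 7; 7,8 taken => place at 11.
234 hashes to 7; 7,8,11 taken => place at 16.
880 hashes to 7; 7,8,11,16 taken => place at 6.
Table: [_, _, _, _, _, _, 880, 438, 559, _, 325, 744, 227, 484, _, _, 234]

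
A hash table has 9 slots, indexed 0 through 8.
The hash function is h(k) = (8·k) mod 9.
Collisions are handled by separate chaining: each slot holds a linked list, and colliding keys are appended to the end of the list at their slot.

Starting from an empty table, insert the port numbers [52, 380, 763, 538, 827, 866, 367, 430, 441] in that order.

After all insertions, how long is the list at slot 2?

Insert 52: h=2, bucket 2 empty → new chain.
Insert 380: h=7, bucket 7 empty → new chain.
Insert 763: h=2, bucket 2 nonempty → append to chain.
Insert 538: h=2, bucket 2 nonempty → append to chain.
Insert 827: h=1, bucket 1 empty → new chain.
Insert 866: h=7, bucket 7 nonempty → append to chain.
Insert 367: h=2, bucket 2 nonempty → append to chain.
Insert 430: h=2, bucket 2 nonempty → append to chain.
Insert 441: h=0, bucket 0 empty → new chain.
Final buckets:
0: 441
1: 827
2: 52 -> 763 -> 538 -> 367 -> 430
3: _
4: _
5: _
6: _
7: 380 -> 866
8: _

5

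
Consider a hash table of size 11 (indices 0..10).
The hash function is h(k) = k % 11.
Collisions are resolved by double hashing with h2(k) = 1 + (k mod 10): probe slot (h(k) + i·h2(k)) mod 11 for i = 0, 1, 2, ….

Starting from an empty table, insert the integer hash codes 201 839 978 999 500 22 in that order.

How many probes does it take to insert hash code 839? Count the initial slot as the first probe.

201: h=3 -> slot 3
839: h=3, h2=10, probe 3,2 -> slot 2
978: h=10 -> slot 10
999: h=9 -> slot 9
500: h=5 -> slot 5
22: h=0 -> slot 0
Table: [22, ., 839, 201, ., 500, ., ., ., 999, 978]

2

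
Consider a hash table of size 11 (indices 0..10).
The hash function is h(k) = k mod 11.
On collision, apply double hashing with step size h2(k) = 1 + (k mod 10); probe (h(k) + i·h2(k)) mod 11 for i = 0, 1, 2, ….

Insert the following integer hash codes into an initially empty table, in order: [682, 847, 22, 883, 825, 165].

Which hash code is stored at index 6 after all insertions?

Insert 682: h=0, slot 0 empty -> index 0.
Insert 847: h=0, h2=8, slot 0 occupied -> index 8.
Insert 22: h=0, h2=3, slot 0 occupied -> index 3.
Insert 883: h=3, h2=4, slot 3 occupied -> index 7.
Insert 825: h=0, h2=6, slot 0 occupied -> index 6.
Insert 165: h=0, h2=6, slots 0,6 occupied -> index 1.
Table: [682, 165, —, 22, —, —, 825, 883, 847, —, —]

825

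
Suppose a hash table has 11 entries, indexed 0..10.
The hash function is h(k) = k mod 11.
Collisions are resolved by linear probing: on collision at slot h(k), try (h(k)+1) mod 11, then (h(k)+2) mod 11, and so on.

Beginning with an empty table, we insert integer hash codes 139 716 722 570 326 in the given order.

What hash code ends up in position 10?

139: h=7 → slot 7
716: h=1 → slot 1
722: h=7, probe 7,8 → slot 8
570: h=9 → slot 9
326: h=7, probe 7,8,9,10 → slot 10
Table: [-, 716, -, -, -, -, -, 139, 722, 570, 326]

326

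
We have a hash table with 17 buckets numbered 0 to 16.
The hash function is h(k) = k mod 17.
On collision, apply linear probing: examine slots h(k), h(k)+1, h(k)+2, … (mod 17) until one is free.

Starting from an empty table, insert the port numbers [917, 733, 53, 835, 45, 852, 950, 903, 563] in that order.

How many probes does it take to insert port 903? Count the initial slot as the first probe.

5

917: h=16 -> slot 16
733: h=2 -> slot 2
53: h=2, probe 2,3 -> slot 3
835: h=2, probe 2,3,4 -> slot 4
45: h=11 -> slot 11
852: h=2, probe 2,3,4,5 -> slot 5
950: h=15 -> slot 15
903: h=2, probe 2,3,4,5,6 -> slot 6
563: h=2, probe 2,3,4,5,6,7 -> slot 7
Table: [—, —, 733, 53, 835, 852, 903, 563, —, —, —, 45, —, —, —, 950, 917]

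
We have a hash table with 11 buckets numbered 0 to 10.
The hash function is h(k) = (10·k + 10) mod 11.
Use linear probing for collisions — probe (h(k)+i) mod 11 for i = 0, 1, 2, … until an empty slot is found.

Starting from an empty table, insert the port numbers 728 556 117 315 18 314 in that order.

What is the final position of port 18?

Insert 728: h=8, slot 8 empty -> index 8.
Insert 556: h=4, slot 4 empty -> index 4.
Insert 117: h=3, slot 3 empty -> index 3.
Insert 315: h=3, slots 3,4 occupied -> index 5.
Insert 18: h=3, slots 3,4,5 occupied -> index 6.
Insert 314: h=4, slots 4,5,6 occupied -> index 7.
Table: [∅, ∅, ∅, 117, 556, 315, 18, 314, 728, ∅, ∅]

6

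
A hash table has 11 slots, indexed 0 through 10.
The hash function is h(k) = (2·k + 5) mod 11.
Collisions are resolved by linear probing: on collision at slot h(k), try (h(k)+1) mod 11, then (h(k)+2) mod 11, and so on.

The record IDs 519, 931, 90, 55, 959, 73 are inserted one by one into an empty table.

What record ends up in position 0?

959

Insert 519: h=9, slot 9 empty => index 9.
Insert 931: h=8, slot 8 empty => index 8.
Insert 90: h=9, slot 9 occupied => index 10.
Insert 55: h=5, slot 5 empty => index 5.
Insert 959: h=9, slots 9,10 occupied => index 0.
Insert 73: h=8, slots 8,9,10,0 occupied => index 1.
Table: [959, 73, ., ., ., 55, ., ., 931, 519, 90]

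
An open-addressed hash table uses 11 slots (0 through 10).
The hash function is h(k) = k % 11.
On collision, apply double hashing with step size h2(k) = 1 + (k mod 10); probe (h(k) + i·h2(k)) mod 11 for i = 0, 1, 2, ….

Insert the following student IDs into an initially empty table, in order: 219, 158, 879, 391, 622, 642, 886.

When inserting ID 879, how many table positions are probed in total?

Insert 219: h=10, slot 10 empty -> index 10.
Insert 158: h=4, slot 4 empty -> index 4.
Insert 879: h=10, h2=10, slot 10 occupied -> index 9.
Insert 391: h=6, slot 6 empty -> index 6.
Insert 622: h=6, h2=3, slots 6,9 occupied -> index 1.
Insert 642: h=4, h2=3, slot 4 occupied -> index 7.
Insert 886: h=6, h2=7, slot 6 occupied -> index 2.
Table: [-, 622, 886, -, 158, -, 391, 642, -, 879, 219]

2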